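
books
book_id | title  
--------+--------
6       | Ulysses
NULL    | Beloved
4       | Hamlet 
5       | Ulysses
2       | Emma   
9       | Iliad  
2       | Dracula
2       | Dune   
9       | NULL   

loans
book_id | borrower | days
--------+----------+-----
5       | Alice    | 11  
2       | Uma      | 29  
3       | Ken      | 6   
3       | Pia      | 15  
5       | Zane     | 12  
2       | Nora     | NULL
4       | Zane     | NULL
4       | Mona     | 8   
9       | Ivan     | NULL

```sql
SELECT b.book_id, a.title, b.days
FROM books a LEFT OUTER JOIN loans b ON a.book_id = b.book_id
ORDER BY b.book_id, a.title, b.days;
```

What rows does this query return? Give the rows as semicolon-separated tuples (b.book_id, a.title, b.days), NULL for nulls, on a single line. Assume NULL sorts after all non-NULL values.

(2, Dracula, 29); (2, Dracula, NULL); (2, Dune, 29); (2, Dune, NULL); (2, Emma, 29); (2, Emma, NULL); (4, Hamlet, 8); (4, Hamlet, NULL); (5, Ulysses, 11); (5, Ulysses, 12); (9, Iliad, NULL); (9, NULL, NULL); (NULL, Beloved, NULL); (NULL, Ulysses, NULL)

LEFT JOIN keeps every row from `books`; unmatched rows get NULL for `loans`'s columns.
Matching on a.book_id = b.book_id. A NULL in a compared column never satisfies the condition.
- a[0] book_id=6 → no match; kept with NULLs on the b side.
- a[1] book_id=NULL → no match; kept with NULLs on the b side.
- a[2] book_id=4 → 2 match(es) in b → 2 row(s).
- a[3] book_id=5 → 2 match(es) in b → 2 row(s).
- a[4] book_id=2 → 2 match(es) in b → 2 row(s).
- a[5] book_id=9 → 1 match(es) in b → 1 row(s).
- a[6] book_id=2 → 2 match(es) in b → 2 row(s).
- a[7] book_id=2 → 2 match(es) in b → 2 row(s).
- a[8] book_id=9 → 1 match(es) in b → 1 row(s).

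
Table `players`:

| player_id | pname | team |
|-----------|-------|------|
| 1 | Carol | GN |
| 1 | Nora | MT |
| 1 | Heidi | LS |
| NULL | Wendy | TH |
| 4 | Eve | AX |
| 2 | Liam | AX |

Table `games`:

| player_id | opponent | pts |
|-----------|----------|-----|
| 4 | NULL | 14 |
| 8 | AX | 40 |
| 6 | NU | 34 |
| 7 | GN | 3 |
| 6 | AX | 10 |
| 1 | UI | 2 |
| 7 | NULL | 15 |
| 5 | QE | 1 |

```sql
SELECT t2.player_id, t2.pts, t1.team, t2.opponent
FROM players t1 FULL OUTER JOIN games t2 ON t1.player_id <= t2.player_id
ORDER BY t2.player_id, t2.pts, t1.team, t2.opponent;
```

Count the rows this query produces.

FULL OUTER JOIN keeps every row from both sides; unmatched rows get NULL for the other side's columns.
Matching on t1.player_id <= t2.player_id. A NULL in a compared column never satisfies the condition.
- t1 (player_id=1) pairs with 8 row(s) of t2.
- t1 (player_id=1) pairs with 8 row(s) of t2.
- t1 (player_id=1) pairs with 8 row(s) of t2.
- t1 (player_id=NULL) has no partner → padded with NULL.
- t1 (player_id=4) pairs with 7 row(s) of t2.
- t1 (player_id=2) pairs with 7 row(s) of t2.
Total: 38 matched + 1 padded = 39 rows.

39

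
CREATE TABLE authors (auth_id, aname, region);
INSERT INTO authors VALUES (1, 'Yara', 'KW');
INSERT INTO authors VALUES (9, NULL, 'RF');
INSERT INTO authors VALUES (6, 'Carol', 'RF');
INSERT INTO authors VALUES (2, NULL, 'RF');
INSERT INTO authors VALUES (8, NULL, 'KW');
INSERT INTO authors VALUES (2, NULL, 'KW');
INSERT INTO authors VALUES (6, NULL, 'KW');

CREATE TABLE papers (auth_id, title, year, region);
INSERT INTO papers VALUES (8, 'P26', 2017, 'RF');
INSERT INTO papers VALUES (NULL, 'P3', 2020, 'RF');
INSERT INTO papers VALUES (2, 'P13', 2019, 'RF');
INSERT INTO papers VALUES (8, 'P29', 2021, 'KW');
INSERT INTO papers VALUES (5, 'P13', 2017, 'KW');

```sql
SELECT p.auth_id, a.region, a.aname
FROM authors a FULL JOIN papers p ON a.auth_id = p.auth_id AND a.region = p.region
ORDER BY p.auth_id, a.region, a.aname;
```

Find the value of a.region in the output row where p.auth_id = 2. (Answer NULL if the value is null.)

FULL OUTER JOIN keeps every row from both sides; unmatched rows get NULL for the other side's columns.
Matching on a.auth_id = p.auth_id AND a.region = p.region. A NULL in a compared column never satisfies the condition.
- a (auth_id=1, region=KW) has no partner → padded with NULL.
- a (auth_id=9, region=RF) has no partner → padded with NULL.
- a (auth_id=6, region=RF) has no partner → padded with NULL.
- a (auth_id=2, region=RF) pairs with 1 row(s) of p.
- a (auth_id=8, region=KW) pairs with 1 row(s) of p.
- a (auth_id=2, region=KW) has no partner → padded with NULL.
- a (auth_id=6, region=KW) has no partner → padded with NULL.
- 3 p row(s) had no a match → kept, a columns NULL.

RF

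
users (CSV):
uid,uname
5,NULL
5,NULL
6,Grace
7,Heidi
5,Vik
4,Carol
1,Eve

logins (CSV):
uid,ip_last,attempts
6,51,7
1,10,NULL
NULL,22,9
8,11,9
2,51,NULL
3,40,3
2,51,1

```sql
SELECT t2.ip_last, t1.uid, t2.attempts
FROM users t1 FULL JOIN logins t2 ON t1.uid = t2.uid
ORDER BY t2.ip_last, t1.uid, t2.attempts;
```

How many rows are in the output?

FULL OUTER JOIN keeps every row from both sides; unmatched rows get NULL for the other side's columns.
Matching on t1.uid = t2.uid. A NULL in a compared column never satisfies the condition.
- t1 (uid=5) has no partner → padded with NULL.
- t1 (uid=5) has no partner → padded with NULL.
- t1 (uid=6) pairs with 1 row(s) of t2.
- t1 (uid=7) has no partner → padded with NULL.
- t1 (uid=5) has no partner → padded with NULL.
- t1 (uid=4) has no partner → padded with NULL.
- t1 (uid=1) pairs with 1 row(s) of t2.
- 5 row(s) from t2 found no t1 partner → padded with NULL.
Total: 2 matched + 10 padded = 12 rows.

12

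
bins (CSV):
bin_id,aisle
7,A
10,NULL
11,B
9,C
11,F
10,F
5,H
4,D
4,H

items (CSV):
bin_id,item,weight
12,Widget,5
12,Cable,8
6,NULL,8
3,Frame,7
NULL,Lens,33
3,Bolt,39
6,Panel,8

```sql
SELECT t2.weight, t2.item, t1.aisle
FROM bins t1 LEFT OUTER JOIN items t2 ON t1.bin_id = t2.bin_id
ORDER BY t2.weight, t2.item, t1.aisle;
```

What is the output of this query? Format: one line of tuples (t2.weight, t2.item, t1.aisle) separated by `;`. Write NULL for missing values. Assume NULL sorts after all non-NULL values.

(NULL, NULL, A); (NULL, NULL, B); (NULL, NULL, C); (NULL, NULL, D); (NULL, NULL, F); (NULL, NULL, F); (NULL, NULL, H); (NULL, NULL, H); (NULL, NULL, NULL)

LEFT JOIN keeps every row from `bins`; unmatched rows get NULL for `items`'s columns.
Matching on t1.bin_id = t2.bin_id. A NULL in a compared column never satisfies the condition.
Matched pairs: 0; unmatched t1 rows kept: 9.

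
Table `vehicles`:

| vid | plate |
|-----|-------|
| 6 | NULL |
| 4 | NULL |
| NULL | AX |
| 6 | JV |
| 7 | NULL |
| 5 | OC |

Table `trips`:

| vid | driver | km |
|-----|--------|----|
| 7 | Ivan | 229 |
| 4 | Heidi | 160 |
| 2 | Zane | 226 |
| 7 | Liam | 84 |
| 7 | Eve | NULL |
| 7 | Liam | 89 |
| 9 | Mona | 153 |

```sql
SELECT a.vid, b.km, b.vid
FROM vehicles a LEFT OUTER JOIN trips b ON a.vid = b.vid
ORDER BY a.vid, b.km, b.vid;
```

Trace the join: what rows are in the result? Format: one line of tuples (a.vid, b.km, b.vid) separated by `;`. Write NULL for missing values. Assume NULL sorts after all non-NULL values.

LEFT JOIN keeps every row from `vehicles`; unmatched rows get NULL for `trips`'s columns.
Matching on a.vid = b.vid. A NULL in a compared column never satisfies the condition.
- vid=6: no b row matches, row kept with b columns NULL.
- vid=4: 1 matching b row(s), so 1 row(s) emitted.
- vid=NULL: no b row matches, row kept with b columns NULL.
- vid=6: no b row matches, row kept with b columns NULL.
- vid=7: 4 matching b row(s), so 4 row(s) emitted.
- vid=5: no b row matches, row kept with b columns NULL.
After projecting and ordering:
a.vid | b.km | b.vid
4 | 160 | 4
5 | NULL | NULL
6 | NULL | NULL
6 | NULL | NULL
7 | 84 | 7
7 | 89 | 7
7 | 229 | 7
7 | NULL | 7
NULL | NULL | NULL

(4, 160, 4); (5, NULL, NULL); (6, NULL, NULL); (6, NULL, NULL); (7, 84, 7); (7, 89, 7); (7, 229, 7); (7, NULL, 7); (NULL, NULL, NULL)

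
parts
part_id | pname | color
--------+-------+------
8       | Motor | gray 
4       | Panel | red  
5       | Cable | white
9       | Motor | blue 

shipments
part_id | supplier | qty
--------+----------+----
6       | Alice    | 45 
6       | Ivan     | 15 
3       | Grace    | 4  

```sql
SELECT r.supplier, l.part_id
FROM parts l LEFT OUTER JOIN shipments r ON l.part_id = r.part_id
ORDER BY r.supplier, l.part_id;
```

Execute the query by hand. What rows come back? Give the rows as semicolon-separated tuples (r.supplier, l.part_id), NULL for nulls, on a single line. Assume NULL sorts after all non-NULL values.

(NULL, 4); (NULL, 5); (NULL, 8); (NULL, 9)

LEFT JOIN keeps every row from `parts`; unmatched rows get NULL for `shipments`'s columns.
Matching on l.part_id = r.part_id.
- l[0] part_id=8 → no match; kept with NULLs on the r side.
- l[1] part_id=4 → no match; kept with NULLs on the r side.
- l[2] part_id=5 → no match; kept with NULLs on the r side.
- l[3] part_id=9 → no match; kept with NULLs on the r side.
After projecting and ordering:
r.supplier | l.part_id
NULL | 4
NULL | 5
NULL | 8
NULL | 9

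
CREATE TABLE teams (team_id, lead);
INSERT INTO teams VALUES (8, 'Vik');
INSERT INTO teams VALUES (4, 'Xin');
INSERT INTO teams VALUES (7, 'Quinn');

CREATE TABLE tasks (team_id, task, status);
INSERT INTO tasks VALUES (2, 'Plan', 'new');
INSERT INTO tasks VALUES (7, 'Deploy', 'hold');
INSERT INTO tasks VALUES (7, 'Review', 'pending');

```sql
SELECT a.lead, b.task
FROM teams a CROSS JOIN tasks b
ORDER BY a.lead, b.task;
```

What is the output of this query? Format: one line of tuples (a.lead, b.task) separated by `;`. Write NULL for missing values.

CROSS JOIN pairs every row of `teams` with every row of `tasks`: 3 × 3 = 9 rows.
After projecting and ordering:
a.lead | b.task
Quinn | Deploy
Quinn | Plan
Quinn | Review
Vik | Deploy
Vik | Plan
Vik | Review
Xin | Deploy
Xin | Plan
Xin | Review

(Quinn, Deploy); (Quinn, Plan); (Quinn, Review); (Vik, Deploy); (Vik, Plan); (Vik, Review); (Xin, Deploy); (Xin, Plan); (Xin, Review)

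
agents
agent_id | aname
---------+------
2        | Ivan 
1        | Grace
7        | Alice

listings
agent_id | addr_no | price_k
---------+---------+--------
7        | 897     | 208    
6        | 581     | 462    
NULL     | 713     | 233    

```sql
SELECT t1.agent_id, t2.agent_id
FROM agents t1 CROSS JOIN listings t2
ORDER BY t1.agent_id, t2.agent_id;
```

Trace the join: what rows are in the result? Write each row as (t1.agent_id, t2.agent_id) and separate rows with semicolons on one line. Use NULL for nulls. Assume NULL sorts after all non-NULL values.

(1, 6); (1, 7); (1, NULL); (2, 6); (2, 7); (2, NULL); (7, 6); (7, 7); (7, NULL)

CROSS JOIN pairs every row of `agents` with every row of `listings`: 3 × 3 = 9 rows.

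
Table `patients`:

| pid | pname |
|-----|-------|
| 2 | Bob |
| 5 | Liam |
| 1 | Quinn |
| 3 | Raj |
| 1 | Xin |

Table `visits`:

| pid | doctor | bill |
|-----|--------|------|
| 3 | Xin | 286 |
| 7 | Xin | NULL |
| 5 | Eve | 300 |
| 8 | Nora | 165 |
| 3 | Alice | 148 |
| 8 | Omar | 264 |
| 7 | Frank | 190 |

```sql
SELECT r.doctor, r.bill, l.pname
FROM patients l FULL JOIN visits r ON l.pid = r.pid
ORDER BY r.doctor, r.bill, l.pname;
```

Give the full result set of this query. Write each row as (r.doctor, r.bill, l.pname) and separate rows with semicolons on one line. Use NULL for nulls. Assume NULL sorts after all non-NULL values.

(Alice, 148, Raj); (Eve, 300, Liam); (Frank, 190, NULL); (Nora, 165, NULL); (Omar, 264, NULL); (Xin, 286, Raj); (Xin, NULL, NULL); (NULL, NULL, Bob); (NULL, NULL, Quinn); (NULL, NULL, Xin)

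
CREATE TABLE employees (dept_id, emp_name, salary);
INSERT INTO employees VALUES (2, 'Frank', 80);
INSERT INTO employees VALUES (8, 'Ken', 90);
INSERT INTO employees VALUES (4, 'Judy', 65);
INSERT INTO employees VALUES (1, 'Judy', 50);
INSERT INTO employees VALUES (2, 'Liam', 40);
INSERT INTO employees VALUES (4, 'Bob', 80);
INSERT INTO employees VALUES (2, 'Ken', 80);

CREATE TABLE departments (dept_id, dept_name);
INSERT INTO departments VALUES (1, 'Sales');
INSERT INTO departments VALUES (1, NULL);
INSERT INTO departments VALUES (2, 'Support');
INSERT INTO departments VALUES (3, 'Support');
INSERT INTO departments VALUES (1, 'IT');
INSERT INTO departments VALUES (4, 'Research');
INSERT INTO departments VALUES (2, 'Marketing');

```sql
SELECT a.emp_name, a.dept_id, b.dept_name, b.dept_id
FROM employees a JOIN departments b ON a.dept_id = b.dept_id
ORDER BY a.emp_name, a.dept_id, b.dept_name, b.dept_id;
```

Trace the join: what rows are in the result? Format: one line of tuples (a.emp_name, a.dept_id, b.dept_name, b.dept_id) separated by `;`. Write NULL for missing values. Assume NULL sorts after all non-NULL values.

(Bob, 4, Research, 4); (Frank, 2, Marketing, 2); (Frank, 2, Support, 2); (Judy, 1, IT, 1); (Judy, 1, Sales, 1); (Judy, 1, NULL, 1); (Judy, 4, Research, 4); (Ken, 2, Marketing, 2); (Ken, 2, Support, 2); (Liam, 2, Marketing, 2); (Liam, 2, Support, 2)

INNER JOIN keeps only pairs where the ON condition holds.
Matching on a.dept_id = b.dept_id.
Matched pairs: 11.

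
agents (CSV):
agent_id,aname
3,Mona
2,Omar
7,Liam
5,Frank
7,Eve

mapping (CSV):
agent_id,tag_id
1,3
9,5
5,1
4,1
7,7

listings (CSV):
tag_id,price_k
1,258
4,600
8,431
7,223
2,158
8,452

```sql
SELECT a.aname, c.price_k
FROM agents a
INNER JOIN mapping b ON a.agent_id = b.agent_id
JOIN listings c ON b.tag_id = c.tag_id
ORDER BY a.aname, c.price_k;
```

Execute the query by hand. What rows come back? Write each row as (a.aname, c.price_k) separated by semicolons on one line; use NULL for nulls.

Evaluate left to right. First `agents a INNER JOIN mapping b` on agent_id: 3 row(s).
Then INNER JOIN `listings c` on tag_id: keep only rows whose b.tag_id appears in c.

(Eve, 223); (Frank, 258); (Liam, 223)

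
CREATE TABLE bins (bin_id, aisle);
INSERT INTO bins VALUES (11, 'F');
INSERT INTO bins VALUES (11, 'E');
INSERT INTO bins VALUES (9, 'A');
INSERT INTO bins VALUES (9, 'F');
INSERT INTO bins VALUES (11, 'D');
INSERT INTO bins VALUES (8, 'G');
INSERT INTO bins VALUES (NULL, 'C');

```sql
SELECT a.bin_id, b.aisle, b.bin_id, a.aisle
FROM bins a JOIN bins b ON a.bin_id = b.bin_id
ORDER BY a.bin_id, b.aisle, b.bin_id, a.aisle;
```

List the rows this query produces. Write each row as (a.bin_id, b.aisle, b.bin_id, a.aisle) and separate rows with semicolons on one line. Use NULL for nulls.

(8, G, 8, G); (9, A, 9, A); (9, A, 9, F); (9, F, 9, A); (9, F, 9, F); (11, D, 11, D); (11, D, 11, E); (11, D, 11, F); (11, E, 11, D); (11, E, 11, E); (11, E, 11, F); (11, F, 11, D); (11, F, 11, E); (11, F, 11, F)

INNER JOIN keeps only pairs where the ON condition holds.
Matching on a.bin_id = b.bin_id. A NULL in a compared column never satisfies the condition.
- a (bin_id=11) pairs with 3 row(s) of b.
- a (bin_id=11) pairs with 3 row(s) of b.
- a (bin_id=9) pairs with 2 row(s) of b.
- a (bin_id=9) pairs with 2 row(s) of b.
- a (bin_id=11) pairs with 3 row(s) of b.
- a (bin_id=8) pairs with 1 row(s) of b.
- a (bin_id=NULL) has no partner → excluded.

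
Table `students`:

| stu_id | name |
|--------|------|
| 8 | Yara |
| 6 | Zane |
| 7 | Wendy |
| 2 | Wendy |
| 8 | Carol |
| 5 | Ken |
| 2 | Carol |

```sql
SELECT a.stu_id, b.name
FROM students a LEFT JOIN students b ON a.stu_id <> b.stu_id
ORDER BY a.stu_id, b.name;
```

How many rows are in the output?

LEFT JOIN keeps every row from `students a`; unmatched rows get NULL for `students b`'s columns.
Matching on a.stu_id <> b.stu_id.
Matched pairs: 38; unmatched a rows kept: 0.
Total: 38 rows.

38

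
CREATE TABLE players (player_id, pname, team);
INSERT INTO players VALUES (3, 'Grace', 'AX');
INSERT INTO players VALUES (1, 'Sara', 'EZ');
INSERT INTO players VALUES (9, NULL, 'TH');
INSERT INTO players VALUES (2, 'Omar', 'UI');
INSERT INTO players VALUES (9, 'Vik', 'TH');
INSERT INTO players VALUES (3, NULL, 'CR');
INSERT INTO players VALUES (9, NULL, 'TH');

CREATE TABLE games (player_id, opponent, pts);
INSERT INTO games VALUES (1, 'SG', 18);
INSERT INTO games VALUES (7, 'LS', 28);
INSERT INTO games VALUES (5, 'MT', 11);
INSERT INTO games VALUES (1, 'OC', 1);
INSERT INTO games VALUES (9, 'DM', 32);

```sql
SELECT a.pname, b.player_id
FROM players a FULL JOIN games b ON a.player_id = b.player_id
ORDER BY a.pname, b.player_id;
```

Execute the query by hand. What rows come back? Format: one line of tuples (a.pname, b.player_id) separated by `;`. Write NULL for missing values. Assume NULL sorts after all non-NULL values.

FULL OUTER JOIN keeps every row from both sides; unmatched rows get NULL for the other side's columns.
Matching on a.player_id = b.player_id.
Matched pairs: 5; unmatched a rows kept: 3; unmatched b rows kept: 2.

(Grace, NULL); (Omar, NULL); (Sara, 1); (Sara, 1); (Vik, 9); (NULL, 5); (NULL, 7); (NULL, 9); (NULL, 9); (NULL, NULL)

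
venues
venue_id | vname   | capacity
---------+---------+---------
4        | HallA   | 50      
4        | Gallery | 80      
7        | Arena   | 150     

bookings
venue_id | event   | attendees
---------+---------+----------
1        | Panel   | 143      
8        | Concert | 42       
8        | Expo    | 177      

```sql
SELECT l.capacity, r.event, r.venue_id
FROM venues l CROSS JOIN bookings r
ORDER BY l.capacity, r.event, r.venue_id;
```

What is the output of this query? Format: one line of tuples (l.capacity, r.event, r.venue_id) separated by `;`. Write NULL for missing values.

(50, Concert, 8); (50, Expo, 8); (50, Panel, 1); (80, Concert, 8); (80, Expo, 8); (80, Panel, 1); (150, Concert, 8); (150, Expo, 8); (150, Panel, 1)

CROSS JOIN pairs every row of `venues` with every row of `bookings`: 3 × 3 = 9 rows.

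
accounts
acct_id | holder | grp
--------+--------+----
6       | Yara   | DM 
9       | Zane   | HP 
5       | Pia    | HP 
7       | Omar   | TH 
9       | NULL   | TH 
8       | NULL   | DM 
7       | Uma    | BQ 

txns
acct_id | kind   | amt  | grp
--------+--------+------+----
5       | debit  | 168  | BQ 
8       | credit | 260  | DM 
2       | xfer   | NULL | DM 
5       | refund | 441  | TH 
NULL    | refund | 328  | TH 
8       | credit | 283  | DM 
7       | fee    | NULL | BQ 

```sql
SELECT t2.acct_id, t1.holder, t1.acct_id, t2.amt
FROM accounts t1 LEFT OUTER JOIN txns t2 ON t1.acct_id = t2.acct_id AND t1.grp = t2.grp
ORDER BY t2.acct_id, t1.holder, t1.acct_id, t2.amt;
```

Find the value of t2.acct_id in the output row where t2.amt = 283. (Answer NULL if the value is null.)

LEFT JOIN keeps every row from `accounts`; unmatched rows get NULL for `txns`'s columns.
Matching on t1.acct_id = t2.acct_id AND t1.grp = t2.grp. A NULL in a compared column never satisfies the condition.
Matched pairs: 3; unmatched t1 rows kept: 5.

8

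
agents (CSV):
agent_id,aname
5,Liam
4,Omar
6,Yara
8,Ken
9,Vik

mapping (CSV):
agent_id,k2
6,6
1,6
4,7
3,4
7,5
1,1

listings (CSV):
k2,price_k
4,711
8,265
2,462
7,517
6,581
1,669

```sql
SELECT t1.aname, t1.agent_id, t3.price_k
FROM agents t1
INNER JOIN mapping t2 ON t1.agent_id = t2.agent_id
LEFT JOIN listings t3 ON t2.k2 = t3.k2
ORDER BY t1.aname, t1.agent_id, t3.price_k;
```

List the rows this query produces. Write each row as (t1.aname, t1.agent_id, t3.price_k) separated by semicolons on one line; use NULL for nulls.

(Omar, 4, 517); (Yara, 6, 581)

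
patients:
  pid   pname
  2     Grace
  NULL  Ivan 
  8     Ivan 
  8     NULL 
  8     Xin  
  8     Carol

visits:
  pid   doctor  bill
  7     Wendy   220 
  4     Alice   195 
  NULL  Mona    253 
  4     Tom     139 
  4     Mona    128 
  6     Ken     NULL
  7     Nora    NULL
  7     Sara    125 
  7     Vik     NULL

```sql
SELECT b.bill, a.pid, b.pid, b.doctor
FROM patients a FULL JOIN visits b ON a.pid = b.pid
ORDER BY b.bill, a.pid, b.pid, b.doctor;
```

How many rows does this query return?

FULL OUTER JOIN keeps every row from both sides; unmatched rows get NULL for the other side's columns.
Matching on a.pid = b.pid. A NULL in a compared column never satisfies the condition.
- a[0] pid=2 → no match; kept with NULLs on the b side.
- a[1] pid=NULL → no match; kept with NULLs on the b side.
- a[2] pid=8 → no match; kept with NULLs on the b side.
- a[3] pid=8 → no match; kept with NULLs on the b side.
- a[4] pid=8 → no match; kept with NULLs on the b side.
- a[5] pid=8 → no match; kept with NULLs on the b side.
- 9 b row(s) had no a match → kept, a columns NULL.
Total: 0 matched + 15 padded = 15 rows.

15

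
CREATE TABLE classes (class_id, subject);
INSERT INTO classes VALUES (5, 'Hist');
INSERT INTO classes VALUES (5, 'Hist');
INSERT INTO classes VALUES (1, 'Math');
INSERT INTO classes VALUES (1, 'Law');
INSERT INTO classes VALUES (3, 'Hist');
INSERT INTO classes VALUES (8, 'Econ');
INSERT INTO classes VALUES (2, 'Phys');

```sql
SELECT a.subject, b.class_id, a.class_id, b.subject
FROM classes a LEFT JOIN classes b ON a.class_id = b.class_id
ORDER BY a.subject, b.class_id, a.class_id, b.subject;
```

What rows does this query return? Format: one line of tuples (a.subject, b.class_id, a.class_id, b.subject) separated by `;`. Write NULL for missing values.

(Econ, 8, 8, Econ); (Hist, 3, 3, Hist); (Hist, 5, 5, Hist); (Hist, 5, 5, Hist); (Hist, 5, 5, Hist); (Hist, 5, 5, Hist); (Law, 1, 1, Law); (Law, 1, 1, Math); (Math, 1, 1, Law); (Math, 1, 1, Math); (Phys, 2, 2, Phys)

LEFT JOIN keeps every row from `classes a`; unmatched rows get NULL for `classes b`'s columns.
Matching on a.class_id = b.class_id.
- a (class_id=5) pairs with 2 row(s) of b.
- a (class_id=5) pairs with 2 row(s) of b.
- a (class_id=1) pairs with 2 row(s) of b.
- a (class_id=1) pairs with 2 row(s) of b.
- a (class_id=3) pairs with 1 row(s) of b.
- a (class_id=8) pairs with 1 row(s) of b.
- a (class_id=2) pairs with 1 row(s) of b.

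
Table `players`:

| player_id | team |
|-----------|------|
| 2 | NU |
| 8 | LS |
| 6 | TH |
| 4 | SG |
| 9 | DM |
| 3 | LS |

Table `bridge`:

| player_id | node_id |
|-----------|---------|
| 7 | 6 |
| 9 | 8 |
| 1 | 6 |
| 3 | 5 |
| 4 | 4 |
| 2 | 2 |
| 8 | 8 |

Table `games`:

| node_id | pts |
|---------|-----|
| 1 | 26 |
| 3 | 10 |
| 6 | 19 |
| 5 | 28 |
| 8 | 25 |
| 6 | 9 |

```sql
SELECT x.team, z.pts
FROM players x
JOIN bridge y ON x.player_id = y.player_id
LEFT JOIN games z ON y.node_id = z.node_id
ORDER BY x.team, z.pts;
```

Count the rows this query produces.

Evaluate left to right. First `players x INNER JOIN bridge y` on player_id: 5 row(s).
Then LEFT JOIN `games z` on node_id: each of those 5 rows is kept; rows whose y.node_id has no match in z get NULL for z's columns.
Result: 5 row(s).

5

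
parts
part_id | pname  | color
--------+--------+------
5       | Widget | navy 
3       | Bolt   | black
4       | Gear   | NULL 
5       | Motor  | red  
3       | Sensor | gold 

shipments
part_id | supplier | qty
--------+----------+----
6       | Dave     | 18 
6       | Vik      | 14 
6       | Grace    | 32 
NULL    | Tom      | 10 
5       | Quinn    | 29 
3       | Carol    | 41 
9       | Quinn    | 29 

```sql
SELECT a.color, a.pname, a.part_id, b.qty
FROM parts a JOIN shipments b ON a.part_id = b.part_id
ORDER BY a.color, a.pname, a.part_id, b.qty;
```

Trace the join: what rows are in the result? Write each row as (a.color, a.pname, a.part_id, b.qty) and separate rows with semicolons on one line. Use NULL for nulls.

(black, Bolt, 3, 41); (gold, Sensor, 3, 41); (navy, Widget, 5, 29); (red, Motor, 5, 29)

INNER JOIN keeps only pairs where the ON condition holds.
Matching on a.part_id = b.part_id. A NULL in a compared column never satisfies the condition.
- a (part_id=5) pairs with 1 row(s) of b.
- a (part_id=3) pairs with 1 row(s) of b.
- a (part_id=4) has no partner → excluded.
- a (part_id=5) pairs with 1 row(s) of b.
- a (part_id=3) pairs with 1 row(s) of b.
After projecting and ordering:
a.color | a.pname | a.part_id | b.qty
black | Bolt | 3 | 41
gold | Sensor | 3 | 41
navy | Widget | 5 | 29
red | Motor | 5 | 29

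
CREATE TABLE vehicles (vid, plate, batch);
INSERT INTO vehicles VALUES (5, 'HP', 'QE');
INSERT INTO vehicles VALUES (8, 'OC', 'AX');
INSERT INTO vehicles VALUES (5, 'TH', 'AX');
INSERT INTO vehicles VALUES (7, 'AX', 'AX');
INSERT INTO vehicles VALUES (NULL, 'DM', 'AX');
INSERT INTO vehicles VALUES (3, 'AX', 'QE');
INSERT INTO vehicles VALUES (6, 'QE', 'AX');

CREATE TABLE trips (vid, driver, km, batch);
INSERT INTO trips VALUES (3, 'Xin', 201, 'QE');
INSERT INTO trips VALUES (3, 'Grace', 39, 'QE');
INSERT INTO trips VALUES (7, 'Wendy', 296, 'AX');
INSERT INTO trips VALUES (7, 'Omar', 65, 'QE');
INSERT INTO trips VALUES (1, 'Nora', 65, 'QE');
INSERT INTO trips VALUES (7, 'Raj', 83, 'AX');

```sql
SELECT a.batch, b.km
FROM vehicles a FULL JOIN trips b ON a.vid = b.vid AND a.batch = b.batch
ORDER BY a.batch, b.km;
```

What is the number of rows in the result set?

FULL OUTER JOIN keeps every row from both sides; unmatched rows get NULL for the other side's columns.
Matching on a.vid = b.vid AND a.batch = b.batch. A NULL in a compared column never satisfies the condition.
Matched pairs: 4; unmatched a rows kept: 5; unmatched b rows kept: 2.
Total: 4 matched + 7 padded = 11 rows.

11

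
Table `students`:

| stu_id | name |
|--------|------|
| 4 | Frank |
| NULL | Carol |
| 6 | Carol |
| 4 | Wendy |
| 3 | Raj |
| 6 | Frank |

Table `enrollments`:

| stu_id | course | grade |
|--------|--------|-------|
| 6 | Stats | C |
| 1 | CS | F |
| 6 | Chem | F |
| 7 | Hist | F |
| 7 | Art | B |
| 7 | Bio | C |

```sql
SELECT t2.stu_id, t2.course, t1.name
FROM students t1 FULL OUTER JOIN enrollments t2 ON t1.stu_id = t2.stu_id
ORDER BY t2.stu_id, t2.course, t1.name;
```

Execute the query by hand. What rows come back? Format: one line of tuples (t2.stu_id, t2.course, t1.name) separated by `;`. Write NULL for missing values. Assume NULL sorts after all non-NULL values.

FULL OUTER JOIN keeps every row from both sides; unmatched rows get NULL for the other side's columns.
Matching on t1.stu_id = t2.stu_id. A NULL in a compared column never satisfies the condition.
Matched pairs: 4; unmatched t1 rows kept: 4; unmatched t2 rows kept: 4.

(1, CS, NULL); (6, Chem, Carol); (6, Chem, Frank); (6, Stats, Carol); (6, Stats, Frank); (7, Art, NULL); (7, Bio, NULL); (7, Hist, NULL); (NULL, NULL, Carol); (NULL, NULL, Frank); (NULL, NULL, Raj); (NULL, NULL, Wendy)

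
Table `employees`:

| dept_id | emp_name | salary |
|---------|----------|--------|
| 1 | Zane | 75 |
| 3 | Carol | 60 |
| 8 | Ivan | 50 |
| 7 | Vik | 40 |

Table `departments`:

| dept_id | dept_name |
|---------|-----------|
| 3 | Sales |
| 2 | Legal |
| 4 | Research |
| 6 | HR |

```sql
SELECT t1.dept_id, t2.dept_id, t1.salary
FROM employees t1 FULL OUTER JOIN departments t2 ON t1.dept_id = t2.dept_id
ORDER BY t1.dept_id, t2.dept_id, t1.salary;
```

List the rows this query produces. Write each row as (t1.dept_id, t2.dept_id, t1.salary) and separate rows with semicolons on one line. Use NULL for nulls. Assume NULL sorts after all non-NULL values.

(1, NULL, 75); (3, 3, 60); (7, NULL, 40); (8, NULL, 50); (NULL, 2, NULL); (NULL, 4, NULL); (NULL, 6, NULL)

FULL OUTER JOIN keeps every row from both sides; unmatched rows get NULL for the other side's columns.
Matching on t1.dept_id = t2.dept_id.
- t1[0] dept_id=1 → no match; kept with NULLs on the t2 side.
- t1[1] dept_id=3 → 1 match(es) in t2 → 1 row(s).
- t1[2] dept_id=8 → no match; kept with NULLs on the t2 side.
- t1[3] dept_id=7 → no match; kept with NULLs on the t2 side.
- 3 row(s) from t2 found no t1 partner → padded with NULL.
After projecting and ordering:
t1.dept_id | t2.dept_id | t1.salary
1 | NULL | 75
3 | 3 | 60
7 | NULL | 40
8 | NULL | 50
NULL | 2 | NULL
NULL | 4 | NULL
NULL | 6 | NULL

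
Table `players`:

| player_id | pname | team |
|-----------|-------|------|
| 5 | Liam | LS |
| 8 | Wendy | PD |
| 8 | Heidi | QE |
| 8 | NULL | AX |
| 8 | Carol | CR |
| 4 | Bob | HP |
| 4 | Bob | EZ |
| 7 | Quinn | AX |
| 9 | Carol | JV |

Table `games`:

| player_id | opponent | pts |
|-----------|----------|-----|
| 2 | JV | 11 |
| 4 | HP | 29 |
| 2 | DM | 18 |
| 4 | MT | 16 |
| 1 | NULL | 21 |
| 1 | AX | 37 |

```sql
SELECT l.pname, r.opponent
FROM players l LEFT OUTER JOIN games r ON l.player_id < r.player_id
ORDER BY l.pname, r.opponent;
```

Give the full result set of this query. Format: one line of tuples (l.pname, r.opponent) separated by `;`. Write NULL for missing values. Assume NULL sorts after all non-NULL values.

(Bob, NULL); (Bob, NULL); (Carol, NULL); (Carol, NULL); (Heidi, NULL); (Liam, NULL); (Quinn, NULL); (Wendy, NULL); (NULL, NULL)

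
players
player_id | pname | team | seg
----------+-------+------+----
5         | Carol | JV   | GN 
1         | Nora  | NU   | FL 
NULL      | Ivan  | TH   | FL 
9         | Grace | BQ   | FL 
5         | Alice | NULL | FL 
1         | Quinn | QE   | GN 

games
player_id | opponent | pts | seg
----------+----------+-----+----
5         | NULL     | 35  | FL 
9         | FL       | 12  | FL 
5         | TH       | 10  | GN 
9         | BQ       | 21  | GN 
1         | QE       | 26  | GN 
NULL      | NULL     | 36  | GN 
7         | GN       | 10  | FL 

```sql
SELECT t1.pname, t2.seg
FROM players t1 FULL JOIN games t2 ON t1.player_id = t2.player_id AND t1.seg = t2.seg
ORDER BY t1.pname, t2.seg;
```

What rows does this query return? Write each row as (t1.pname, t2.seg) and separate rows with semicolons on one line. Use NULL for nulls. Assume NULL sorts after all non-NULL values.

(Alice, FL); (Carol, GN); (Grace, FL); (Ivan, NULL); (Nora, NULL); (Quinn, GN); (NULL, FL); (NULL, GN); (NULL, GN)

FULL OUTER JOIN keeps every row from both sides; unmatched rows get NULL for the other side's columns.
Matching on t1.player_id = t2.player_id AND t1.seg = t2.seg. A NULL in a compared column never satisfies the condition.
- t1[0] player_id=5, seg=GN → 1 match(es) in t2 → 1 row(s).
- t1[1] player_id=1, seg=FL → no match; kept with NULLs on the t2 side.
- t1[2] player_id=NULL, seg=FL → no match; kept with NULLs on the t2 side.
- t1[3] player_id=9, seg=FL → 1 match(es) in t2 → 1 row(s).
- t1[4] player_id=5, seg=FL → 1 match(es) in t2 → 1 row(s).
- t1[5] player_id=1, seg=GN → 1 match(es) in t2 → 1 row(s).
- 3 t2 row(s) had no t1 match → kept, t1 columns NULL.
After projecting and ordering:
t1.pname | t2.seg
Alice | FL
Carol | GN
Grace | FL
Ivan | NULL
Nora | NULL
Quinn | GN
NULL | FL
NULL | GN
NULL | GN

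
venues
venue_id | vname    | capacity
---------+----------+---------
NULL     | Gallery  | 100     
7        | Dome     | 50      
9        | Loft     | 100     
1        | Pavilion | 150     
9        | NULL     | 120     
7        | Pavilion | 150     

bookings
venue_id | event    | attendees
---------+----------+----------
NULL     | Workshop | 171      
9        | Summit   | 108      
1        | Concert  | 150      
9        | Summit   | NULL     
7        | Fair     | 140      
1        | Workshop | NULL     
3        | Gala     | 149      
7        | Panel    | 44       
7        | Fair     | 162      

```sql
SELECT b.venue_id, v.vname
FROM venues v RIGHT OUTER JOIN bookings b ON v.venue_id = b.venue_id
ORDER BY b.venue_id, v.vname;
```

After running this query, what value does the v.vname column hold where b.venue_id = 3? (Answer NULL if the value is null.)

RIGHT JOIN keeps every row from `bookings`; unmatched rows get NULL for `venues`'s columns.
Matching on v.venue_id = b.venue_id. A NULL in a compared column never satisfies the condition.
Matched pairs: 12; unmatched b rows kept: 2.

NULL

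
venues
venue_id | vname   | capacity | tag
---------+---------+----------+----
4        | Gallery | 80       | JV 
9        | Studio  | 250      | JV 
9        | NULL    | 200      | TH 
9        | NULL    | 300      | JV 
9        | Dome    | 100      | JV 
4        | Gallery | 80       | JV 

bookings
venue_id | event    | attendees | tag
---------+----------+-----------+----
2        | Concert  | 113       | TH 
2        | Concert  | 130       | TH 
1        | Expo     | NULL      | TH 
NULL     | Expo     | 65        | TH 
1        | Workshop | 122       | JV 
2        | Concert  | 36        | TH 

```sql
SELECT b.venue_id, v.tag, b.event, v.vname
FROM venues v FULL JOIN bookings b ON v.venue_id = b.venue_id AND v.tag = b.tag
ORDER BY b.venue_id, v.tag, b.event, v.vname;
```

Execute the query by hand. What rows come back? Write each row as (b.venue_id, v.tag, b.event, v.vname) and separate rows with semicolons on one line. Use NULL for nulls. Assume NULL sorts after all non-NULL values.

FULL OUTER JOIN keeps every row from both sides; unmatched rows get NULL for the other side's columns.
Matching on v.venue_id = b.venue_id AND v.tag = b.tag. A NULL in a compared column never satisfies the condition.
- v[0] venue_id=4, tag=JV → no match; kept with NULLs on the b side.
- v[1] venue_id=9, tag=JV → no match; kept with NULLs on the b side.
- v[2] venue_id=9, tag=TH → no match; kept with NULLs on the b side.
- v[3] venue_id=9, tag=JV → no match; kept with NULLs on the b side.
- v[4] venue_id=9, tag=JV → no match; kept with NULLs on the b side.
- v[5] venue_id=4, tag=JV → no match; kept with NULLs on the b side.
- 6 row(s) from b found no v partner → padded with NULL.

(1, NULL, Expo, NULL); (1, NULL, Workshop, NULL); (2, NULL, Concert, NULL); (2, NULL, Concert, NULL); (2, NULL, Concert, NULL); (NULL, JV, NULL, Dome); (NULL, JV, NULL, Gallery); (NULL, JV, NULL, Gallery); (NULL, JV, NULL, Studio); (NULL, JV, NULL, NULL); (NULL, TH, NULL, NULL); (NULL, NULL, Expo, NULL)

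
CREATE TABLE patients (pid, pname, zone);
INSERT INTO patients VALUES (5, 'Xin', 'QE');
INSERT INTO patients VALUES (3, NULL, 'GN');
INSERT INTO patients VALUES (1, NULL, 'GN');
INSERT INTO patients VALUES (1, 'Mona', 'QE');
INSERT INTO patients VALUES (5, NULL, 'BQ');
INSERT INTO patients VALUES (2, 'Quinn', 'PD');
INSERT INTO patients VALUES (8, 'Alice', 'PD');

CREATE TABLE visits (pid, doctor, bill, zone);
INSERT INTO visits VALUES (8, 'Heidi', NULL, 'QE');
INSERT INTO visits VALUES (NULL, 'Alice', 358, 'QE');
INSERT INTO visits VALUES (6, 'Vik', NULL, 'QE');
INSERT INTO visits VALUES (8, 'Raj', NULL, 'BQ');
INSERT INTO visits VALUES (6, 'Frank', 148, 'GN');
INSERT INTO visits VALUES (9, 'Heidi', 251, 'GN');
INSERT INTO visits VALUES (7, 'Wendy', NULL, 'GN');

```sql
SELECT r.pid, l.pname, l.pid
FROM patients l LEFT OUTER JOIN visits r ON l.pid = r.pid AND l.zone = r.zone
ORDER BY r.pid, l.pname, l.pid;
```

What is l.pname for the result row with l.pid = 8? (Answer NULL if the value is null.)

LEFT JOIN keeps every row from `patients`; unmatched rows get NULL for `visits`'s columns.
Matching on l.pid = r.pid AND l.zone = r.zone. A NULL in a compared column never satisfies the condition.
Matched pairs: 0; unmatched l rows kept: 7.

Alice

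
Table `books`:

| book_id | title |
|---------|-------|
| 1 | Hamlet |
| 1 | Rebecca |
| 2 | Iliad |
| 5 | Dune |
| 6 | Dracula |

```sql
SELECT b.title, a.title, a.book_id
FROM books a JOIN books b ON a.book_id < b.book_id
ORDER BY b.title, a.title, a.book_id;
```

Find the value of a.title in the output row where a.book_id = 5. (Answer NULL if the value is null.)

Dune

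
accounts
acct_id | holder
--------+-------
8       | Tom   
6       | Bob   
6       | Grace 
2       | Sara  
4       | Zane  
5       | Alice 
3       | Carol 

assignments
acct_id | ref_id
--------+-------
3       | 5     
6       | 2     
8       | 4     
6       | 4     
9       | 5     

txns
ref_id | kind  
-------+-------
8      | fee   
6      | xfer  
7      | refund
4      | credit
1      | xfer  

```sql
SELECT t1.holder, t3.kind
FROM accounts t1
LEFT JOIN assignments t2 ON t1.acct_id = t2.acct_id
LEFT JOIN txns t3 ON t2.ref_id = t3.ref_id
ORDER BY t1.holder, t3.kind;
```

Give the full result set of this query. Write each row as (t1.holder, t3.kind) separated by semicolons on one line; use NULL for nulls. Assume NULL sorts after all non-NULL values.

(Alice, NULL); (Bob, credit); (Bob, NULL); (Carol, NULL); (Grace, credit); (Grace, NULL); (Sara, NULL); (Tom, credit); (Zane, NULL)

Joins associate left-to-right: accounts LEFT JOIN assignments on acct_id gives 9 intermediate row(s).
Then LEFT JOIN `txns t3` on ref_id: each of those 9 rows is kept; rows whose t2.ref_id has no match in t3 get NULL for t3's columns.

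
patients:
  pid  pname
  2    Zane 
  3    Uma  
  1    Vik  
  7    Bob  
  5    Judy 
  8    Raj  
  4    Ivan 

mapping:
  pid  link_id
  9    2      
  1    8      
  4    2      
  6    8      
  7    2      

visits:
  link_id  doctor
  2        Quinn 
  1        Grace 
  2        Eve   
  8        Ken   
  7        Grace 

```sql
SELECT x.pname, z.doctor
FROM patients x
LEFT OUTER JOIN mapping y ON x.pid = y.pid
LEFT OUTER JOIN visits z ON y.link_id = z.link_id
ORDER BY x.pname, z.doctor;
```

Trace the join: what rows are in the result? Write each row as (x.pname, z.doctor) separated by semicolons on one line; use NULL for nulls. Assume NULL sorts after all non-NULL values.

(Bob, Eve); (Bob, Quinn); (Ivan, Eve); (Ivan, Quinn); (Judy, NULL); (Raj, NULL); (Uma, NULL); (Vik, Ken); (Zane, NULL)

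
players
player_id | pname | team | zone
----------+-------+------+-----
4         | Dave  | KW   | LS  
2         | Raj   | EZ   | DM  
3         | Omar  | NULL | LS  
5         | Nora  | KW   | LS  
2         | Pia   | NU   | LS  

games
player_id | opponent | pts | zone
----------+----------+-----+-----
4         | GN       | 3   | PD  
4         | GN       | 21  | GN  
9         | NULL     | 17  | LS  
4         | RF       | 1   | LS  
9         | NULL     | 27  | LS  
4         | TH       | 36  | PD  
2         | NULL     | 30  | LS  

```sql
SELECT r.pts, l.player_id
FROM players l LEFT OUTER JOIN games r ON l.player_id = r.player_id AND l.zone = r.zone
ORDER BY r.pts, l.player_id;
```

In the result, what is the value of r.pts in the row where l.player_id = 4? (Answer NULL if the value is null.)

LEFT JOIN keeps every row from `players`; unmatched rows get NULL for `games`'s columns.
Matching on l.player_id = r.player_id AND l.zone = r.zone.
- player_id=4, zone=LS: 1 matching r row(s), so 1 row(s) emitted.
- player_id=2, zone=DM: no r row matches, row kept with r columns NULL.
- player_id=3, zone=LS: no r row matches, row kept with r columns NULL.
- player_id=5, zone=LS: no r row matches, row kept with r columns NULL.
- player_id=2, zone=LS: 1 matching r row(s), so 1 row(s) emitted.

1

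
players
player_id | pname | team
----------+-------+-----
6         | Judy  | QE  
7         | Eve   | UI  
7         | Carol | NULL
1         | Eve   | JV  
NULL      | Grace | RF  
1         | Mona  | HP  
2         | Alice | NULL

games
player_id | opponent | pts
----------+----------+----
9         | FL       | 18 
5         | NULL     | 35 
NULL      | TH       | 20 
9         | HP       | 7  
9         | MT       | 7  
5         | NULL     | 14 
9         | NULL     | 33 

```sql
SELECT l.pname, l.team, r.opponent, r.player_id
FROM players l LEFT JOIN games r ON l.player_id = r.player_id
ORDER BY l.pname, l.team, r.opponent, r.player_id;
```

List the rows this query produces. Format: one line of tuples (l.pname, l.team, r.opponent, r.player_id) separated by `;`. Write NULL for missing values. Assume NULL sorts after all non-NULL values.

LEFT JOIN keeps every row from `players`; unmatched rows get NULL for `games`'s columns.
Matching on l.player_id = r.player_id. A NULL in a compared column never satisfies the condition.
Matched pairs: 0; unmatched l rows kept: 7.

(Alice, NULL, NULL, NULL); (Carol, NULL, NULL, NULL); (Eve, JV, NULL, NULL); (Eve, UI, NULL, NULL); (Grace, RF, NULL, NULL); (Judy, QE, NULL, NULL); (Mona, HP, NULL, NULL)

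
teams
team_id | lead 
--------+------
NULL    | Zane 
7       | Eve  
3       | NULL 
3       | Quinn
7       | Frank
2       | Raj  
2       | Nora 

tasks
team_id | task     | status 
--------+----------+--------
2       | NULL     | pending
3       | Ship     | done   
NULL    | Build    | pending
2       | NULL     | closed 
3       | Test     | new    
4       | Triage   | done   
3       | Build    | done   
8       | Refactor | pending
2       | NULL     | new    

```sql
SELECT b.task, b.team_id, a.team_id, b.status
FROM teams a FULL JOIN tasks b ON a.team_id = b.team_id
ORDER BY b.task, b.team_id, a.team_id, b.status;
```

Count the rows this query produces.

FULL OUTER JOIN keeps every row from both sides; unmatched rows get NULL for the other side's columns.
Matching on a.team_id = b.team_id. A NULL in a compared column never satisfies the condition.
Matched pairs: 12; unmatched a rows kept: 3; unmatched b rows kept: 3.
Total: 12 matched + 6 padded = 18 rows.

18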